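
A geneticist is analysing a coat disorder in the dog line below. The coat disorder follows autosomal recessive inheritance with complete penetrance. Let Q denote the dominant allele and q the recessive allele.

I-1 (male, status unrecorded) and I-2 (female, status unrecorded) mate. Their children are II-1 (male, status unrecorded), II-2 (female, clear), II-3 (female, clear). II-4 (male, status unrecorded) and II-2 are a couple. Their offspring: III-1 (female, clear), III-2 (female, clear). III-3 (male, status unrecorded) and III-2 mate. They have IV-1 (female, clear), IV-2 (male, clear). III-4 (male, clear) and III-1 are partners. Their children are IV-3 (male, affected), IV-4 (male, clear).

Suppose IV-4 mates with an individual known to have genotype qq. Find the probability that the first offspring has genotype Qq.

III-4 is clear so carries Q and passed q to IV-3 (qq), so III-4 is Qq.
III-1 is clear so carries Q and passed q to IV-3 (qq), so III-1 is Qq.
IV-4 is a clear offspring of III-4 (Qq) × III-1 (Qq), whose cross gives 1/4 QQ : 1/2 Qq : 1/4 qq; conditioning on being clear, IV-4 is QQ with probability 1/3, Qq with probability 2/3.
Summing over parental genotype combinations, P(offspring has genotype Qq) = 1/3·1 + 2/3·1/2 = 2/3.

2/3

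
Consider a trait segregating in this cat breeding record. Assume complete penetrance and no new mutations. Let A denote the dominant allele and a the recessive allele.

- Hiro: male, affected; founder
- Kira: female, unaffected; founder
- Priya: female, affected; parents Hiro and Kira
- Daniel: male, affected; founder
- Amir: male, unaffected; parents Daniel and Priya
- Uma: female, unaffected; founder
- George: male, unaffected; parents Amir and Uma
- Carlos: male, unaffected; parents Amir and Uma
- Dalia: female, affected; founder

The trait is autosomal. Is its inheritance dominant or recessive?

Daniel and Priya are both affected yet have an unaffected child Amir. Under a recessive model two affected parents are homozygous and every child would be affected, so the trait cannot be recessive.

dominant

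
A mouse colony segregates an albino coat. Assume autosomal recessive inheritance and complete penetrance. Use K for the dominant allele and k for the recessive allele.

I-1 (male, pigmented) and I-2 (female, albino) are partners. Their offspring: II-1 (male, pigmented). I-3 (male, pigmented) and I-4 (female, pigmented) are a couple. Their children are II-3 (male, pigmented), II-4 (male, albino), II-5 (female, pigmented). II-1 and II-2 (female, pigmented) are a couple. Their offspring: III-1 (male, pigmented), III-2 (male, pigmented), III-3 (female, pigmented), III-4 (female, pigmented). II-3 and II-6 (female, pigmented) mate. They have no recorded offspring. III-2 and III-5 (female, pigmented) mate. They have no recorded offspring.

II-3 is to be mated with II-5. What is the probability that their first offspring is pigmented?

I-3 is pigmented so carries K and passed k to II-4 (kk), so I-3 is Kk.
I-4 is pigmented so carries K and passed k to II-4 (kk), so I-4 is Kk.
II-3 is a pigmented offspring of I-3 (Kk) × I-4 (Kk), whose cross gives 1/4 KK : 1/2 Kk : 1/4 kk; conditioning on being pigmented, II-3 is KK with probability 1/3, Kk with probability 2/3.
II-5 is a pigmented offspring of I-3 (Kk) × I-4 (Kk), whose cross gives 1/4 KK : 1/2 Kk : 1/4 kk; conditioning on being pigmented, II-5 is KK with probability 1/3, Kk with probability 2/3.
Summing over parental genotype combinations, P(offspring is pigmented) = 1/9·1 + 2/9·1 + 2/9·1 + 4/9·3/4 = 8/9.

8/9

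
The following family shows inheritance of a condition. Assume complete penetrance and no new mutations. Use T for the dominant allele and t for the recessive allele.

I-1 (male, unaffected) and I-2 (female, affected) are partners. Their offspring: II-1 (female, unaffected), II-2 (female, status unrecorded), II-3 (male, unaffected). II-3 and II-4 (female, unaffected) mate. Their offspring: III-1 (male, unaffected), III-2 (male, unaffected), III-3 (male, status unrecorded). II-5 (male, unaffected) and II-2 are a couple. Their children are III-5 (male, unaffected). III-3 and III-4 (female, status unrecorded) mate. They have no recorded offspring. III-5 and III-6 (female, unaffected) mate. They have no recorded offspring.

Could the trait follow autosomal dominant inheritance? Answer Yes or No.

A consistent assignment under autosomal dominant exists: I-1 tt, I-2 Tt, II-1 tt, II-2 Tt, II-3 tt, II-4 tt, II-5 tt, III-1 tt, III-2 tt, III-3 tt, III-4 TT, III-5 tt, III-6 tt.
In this assignment every recorded phenotype matches its genotype and every non-founder's genotype is obtainable from its parents' genotypes, so the pedigree is consistent.

Yes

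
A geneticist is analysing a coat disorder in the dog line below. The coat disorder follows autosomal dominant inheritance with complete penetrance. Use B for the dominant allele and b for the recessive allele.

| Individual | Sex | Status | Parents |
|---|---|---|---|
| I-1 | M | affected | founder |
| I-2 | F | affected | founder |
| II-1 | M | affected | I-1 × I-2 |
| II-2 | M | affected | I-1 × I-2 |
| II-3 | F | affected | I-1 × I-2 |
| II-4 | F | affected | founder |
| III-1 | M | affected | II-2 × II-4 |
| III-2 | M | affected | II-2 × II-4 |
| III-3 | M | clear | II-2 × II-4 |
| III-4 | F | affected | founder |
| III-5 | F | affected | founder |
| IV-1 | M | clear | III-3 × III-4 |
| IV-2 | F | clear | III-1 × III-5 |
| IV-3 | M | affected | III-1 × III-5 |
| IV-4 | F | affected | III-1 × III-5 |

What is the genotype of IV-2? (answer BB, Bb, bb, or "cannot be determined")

bb

IV-2 is clear, so IV-2 is bb.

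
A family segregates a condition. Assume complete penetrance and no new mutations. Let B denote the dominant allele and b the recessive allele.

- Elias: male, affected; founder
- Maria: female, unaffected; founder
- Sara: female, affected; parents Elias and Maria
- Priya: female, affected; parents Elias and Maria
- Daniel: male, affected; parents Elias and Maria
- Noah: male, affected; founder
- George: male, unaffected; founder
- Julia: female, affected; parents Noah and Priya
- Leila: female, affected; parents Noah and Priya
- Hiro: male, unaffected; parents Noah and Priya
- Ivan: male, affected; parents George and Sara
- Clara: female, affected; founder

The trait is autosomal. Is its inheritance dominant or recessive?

Noah and Priya are both affected yet have an unaffected child Hiro. Under a recessive model two affected parents are homozygous and every child would be affected, so the trait cannot be recessive.

dominant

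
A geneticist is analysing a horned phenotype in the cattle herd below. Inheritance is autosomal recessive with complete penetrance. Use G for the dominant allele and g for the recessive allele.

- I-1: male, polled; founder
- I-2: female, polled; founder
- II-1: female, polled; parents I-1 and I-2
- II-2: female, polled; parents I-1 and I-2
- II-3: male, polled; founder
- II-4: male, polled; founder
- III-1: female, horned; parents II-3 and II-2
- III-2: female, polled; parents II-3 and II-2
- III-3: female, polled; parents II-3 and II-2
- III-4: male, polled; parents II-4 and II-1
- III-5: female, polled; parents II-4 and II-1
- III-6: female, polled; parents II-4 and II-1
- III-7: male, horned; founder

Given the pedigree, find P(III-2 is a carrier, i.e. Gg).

2/3

II-3 is polled so carries G and passed g to III-1 (gg), so II-3 is Gg.
II-2 is polled so carries G and passed g to III-1 (gg), so II-2 is Gg.
Their cross gives offspring ratios 1/4 GG : 1/2 Gg : 1/4 gg. Conditioning on III-2 being polled, P(Gg) = 1/2 / 3/4 = 2/3.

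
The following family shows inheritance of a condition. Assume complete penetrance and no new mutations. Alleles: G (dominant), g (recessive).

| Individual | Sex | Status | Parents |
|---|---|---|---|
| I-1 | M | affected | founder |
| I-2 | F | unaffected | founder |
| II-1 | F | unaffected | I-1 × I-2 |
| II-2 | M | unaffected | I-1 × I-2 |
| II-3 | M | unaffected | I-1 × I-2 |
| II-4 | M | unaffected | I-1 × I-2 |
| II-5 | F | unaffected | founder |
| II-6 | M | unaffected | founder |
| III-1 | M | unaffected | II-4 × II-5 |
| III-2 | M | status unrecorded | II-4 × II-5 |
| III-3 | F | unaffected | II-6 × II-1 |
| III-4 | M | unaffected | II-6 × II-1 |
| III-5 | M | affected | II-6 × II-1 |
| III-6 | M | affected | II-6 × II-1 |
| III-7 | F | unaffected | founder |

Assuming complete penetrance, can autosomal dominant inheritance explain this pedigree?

Under autosomal dominant, III-5 (affected, male) cannot arise from II-6 (unaffected) × II-1 (unaffected).

No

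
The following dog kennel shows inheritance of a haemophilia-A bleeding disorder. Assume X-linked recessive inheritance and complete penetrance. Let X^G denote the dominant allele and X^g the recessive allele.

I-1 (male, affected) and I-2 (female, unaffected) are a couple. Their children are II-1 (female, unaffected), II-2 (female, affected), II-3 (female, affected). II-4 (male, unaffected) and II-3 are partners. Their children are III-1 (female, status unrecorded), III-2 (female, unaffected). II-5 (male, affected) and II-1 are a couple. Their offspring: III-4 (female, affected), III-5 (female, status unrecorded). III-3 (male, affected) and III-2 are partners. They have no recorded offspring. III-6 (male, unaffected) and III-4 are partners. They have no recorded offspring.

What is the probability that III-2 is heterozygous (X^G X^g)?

1

III-2 is unaffected so carries G and received g from II-3 (X^g X^g), so III-2 is X^G X^g, giving P(X^G X^g) = 1.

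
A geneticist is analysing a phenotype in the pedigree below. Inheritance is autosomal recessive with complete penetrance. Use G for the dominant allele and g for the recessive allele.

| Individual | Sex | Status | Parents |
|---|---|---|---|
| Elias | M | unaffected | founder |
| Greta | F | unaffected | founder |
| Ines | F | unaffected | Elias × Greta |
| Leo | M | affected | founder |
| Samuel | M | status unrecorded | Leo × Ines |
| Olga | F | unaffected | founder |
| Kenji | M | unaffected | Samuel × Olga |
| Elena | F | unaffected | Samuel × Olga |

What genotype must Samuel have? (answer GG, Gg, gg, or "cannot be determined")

Samuel's phenotype is unrecorded, and no parent or child forces a single allele at both positions; consistent genotype assignments exist with Samuel as Gg or gg.

cannot be determined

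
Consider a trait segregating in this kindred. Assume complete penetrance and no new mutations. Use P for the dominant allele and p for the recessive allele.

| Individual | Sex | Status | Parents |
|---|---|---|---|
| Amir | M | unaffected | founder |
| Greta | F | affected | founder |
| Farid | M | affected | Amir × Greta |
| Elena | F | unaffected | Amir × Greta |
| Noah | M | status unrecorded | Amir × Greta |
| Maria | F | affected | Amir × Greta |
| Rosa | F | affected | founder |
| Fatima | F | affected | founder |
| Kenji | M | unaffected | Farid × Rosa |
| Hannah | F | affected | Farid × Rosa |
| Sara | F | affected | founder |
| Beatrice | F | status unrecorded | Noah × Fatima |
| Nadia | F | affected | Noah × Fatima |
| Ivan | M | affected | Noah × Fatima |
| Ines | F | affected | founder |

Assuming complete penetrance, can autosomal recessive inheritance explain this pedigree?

No

Under autosomal recessive, Kenji (unaffected, male) cannot arise from Farid (affected) × Rosa (affected).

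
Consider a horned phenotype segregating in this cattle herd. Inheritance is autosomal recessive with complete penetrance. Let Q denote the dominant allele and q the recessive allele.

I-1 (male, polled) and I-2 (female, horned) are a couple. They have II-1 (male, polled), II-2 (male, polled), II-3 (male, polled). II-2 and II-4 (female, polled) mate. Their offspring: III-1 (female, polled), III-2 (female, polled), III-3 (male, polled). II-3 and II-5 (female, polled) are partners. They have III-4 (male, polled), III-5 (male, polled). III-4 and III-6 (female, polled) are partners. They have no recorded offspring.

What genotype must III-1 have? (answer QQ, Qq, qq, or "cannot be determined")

III-1's phenotype allows QQ or Qq, and no parent or child forces a single allele at both positions; consistent genotype assignments exist with III-1 as QQ or Qq.

cannot be determined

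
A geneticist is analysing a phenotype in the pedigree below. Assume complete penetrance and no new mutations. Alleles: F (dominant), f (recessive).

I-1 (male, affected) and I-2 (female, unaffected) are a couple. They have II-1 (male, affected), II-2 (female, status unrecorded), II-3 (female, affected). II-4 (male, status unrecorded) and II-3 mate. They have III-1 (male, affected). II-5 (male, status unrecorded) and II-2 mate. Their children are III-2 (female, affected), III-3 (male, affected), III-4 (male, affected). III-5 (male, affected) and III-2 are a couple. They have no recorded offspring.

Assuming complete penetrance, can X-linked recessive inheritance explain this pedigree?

Yes

A consistent assignment under X-linked recessive exists: I-1 X^f Y, I-2 X^F X^f, II-1 X^f Y, II-2 X^F X^f, II-3 X^f X^f, II-4 X^F Y, II-5 X^f Y, III-1 X^f Y, III-2 X^f X^f, III-3 X^f Y, III-4 X^f Y, III-5 X^f Y.
In this assignment every recorded phenotype matches its genotype and every non-founder's genotype is obtainable from its parents' genotypes, so the pedigree is consistent.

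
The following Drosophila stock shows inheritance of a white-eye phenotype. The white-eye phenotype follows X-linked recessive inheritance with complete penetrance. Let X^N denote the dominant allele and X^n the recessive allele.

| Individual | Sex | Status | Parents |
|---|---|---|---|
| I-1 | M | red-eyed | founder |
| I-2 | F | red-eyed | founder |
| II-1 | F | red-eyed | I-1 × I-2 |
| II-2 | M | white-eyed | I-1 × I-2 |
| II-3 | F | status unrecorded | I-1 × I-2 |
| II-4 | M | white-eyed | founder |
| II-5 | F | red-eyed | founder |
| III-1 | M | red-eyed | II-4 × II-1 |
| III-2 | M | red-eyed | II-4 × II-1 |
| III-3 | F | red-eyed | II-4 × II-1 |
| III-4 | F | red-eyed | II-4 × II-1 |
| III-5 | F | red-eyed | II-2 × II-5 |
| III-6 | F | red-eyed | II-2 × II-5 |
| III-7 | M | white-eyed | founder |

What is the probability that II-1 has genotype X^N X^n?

I-1 is red-eyed, so I-1 is X^N Y.
I-2 is red-eyed so carries N and passed n to II-2 (X^n Y), so I-2 is X^N X^n.
Their cross gives offspring ratios 1/2 X^N X^N : 1/2 X^N X^n. Conditioning on II-1 being red-eyed, P(X^N X^n) = 1/2 / 1 = 1/2 before taking II-1's own offspring into account.
II-4 is white-eyed, so II-4 is X^n Y.
Now use II-1's offspring. Probability of each recorded status — red-eyed son III-1: 1/2 if II-1 is X^N X^n, 1 if X^N X^N; red-eyed son III-2: 1/2 if II-1 is X^N X^n, 1 if X^N X^N; red-eyed daughter III-3: 1/2 if II-1 is X^N X^n, 1 if X^N X^N; red-eyed daughter III-4: 1/2 if II-1 is X^N X^n, 1 if X^N X^N.
Bayes: P(X^N X^n) = 1/2·1/16 / (1/2·1/16 + 1/2·1) = 1/17.

1/17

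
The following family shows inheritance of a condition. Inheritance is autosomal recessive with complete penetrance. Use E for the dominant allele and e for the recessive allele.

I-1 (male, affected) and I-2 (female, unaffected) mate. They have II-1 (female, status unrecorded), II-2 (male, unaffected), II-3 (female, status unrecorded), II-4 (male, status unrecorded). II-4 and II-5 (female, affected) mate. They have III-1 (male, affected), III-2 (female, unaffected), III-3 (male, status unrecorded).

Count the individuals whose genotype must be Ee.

3

Obligate heterozygotes: II-2 is unaffected so carries E and received e from I-1 (ee), so II-2 is Ee; II-4 passed E to III-2 (Ee, whose e came from II-5) and received e from I-1 (ee), so II-4 is Ee; III-2 is unaffected so carries E and received e from II-5 (ee), so III-2 is Ee.
Every other individual is either homozygous by phenotype or has at least one consistent homozygous assignment, so the count is 3.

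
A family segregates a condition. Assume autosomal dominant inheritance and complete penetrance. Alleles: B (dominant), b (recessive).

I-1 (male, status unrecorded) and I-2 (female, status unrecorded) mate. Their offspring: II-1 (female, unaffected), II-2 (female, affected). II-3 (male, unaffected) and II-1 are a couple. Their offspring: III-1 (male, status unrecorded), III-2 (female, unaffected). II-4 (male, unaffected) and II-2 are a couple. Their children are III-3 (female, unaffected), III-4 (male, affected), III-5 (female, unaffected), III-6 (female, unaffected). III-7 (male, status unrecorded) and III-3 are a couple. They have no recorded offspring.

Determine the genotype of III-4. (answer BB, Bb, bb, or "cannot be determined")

Bb

From phenotype alone, III-4 is BB or Bb.
III-4 is affected so carries B and received b from II-4 (bb), so III-4 is Bb.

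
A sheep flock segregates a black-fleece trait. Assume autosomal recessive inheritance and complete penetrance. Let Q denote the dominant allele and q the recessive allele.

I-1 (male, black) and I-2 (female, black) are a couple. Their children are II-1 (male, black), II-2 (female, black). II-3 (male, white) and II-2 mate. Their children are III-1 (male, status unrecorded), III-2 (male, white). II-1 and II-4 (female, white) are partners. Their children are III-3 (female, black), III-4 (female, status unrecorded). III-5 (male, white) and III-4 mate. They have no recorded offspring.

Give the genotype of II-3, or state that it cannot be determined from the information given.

II-3's phenotype allows QQ or Qq, and no parent or child forces a single allele at both positions; consistent genotype assignments exist with II-3 as QQ or Qq.

cannot be determined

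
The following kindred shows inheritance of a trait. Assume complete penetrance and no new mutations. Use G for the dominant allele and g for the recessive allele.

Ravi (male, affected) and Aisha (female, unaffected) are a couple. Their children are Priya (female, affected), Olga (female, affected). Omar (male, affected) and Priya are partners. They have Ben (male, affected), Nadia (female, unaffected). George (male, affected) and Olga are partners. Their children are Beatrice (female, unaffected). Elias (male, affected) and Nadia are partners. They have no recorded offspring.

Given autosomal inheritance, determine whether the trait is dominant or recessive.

Omar and Priya are both affected yet have an unaffected child Nadia. Under a recessive model two affected parents are homozygous and every child would be affected, so the trait cannot be recessive.

dominant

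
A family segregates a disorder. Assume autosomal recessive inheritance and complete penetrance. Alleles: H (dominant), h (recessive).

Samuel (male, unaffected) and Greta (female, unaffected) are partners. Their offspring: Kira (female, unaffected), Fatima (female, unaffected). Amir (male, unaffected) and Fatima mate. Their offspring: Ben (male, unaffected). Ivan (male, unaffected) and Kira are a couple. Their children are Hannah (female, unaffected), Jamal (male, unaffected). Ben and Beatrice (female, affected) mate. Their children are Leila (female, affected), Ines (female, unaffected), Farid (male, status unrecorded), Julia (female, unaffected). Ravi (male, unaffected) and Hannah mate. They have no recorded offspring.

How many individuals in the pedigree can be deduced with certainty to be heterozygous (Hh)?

3

Obligate heterozygotes: Ben is unaffected so carries H and passed h to Leila (hh), so Ben is Hh; Ines is unaffected so carries H and received h from Beatrice (hh), so Ines is Hh; Julia is unaffected so carries H and received h from Beatrice (hh), so Julia is Hh.
Every other individual is either homozygous by phenotype or has at least one consistent homozygous assignment, so the count is 3.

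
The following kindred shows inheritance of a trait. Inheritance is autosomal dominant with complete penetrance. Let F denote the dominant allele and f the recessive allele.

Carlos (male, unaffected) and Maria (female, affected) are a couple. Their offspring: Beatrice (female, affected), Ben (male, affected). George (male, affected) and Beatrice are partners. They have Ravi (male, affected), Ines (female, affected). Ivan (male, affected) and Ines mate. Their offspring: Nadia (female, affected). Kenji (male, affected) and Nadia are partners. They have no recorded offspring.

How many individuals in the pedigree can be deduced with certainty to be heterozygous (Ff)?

Obligate heterozygotes: Beatrice is affected so carries F and received f from Carlos (ff), so Beatrice is Ff; Ben is affected so carries F and received f from Carlos (ff), so Ben is Ff.
Every other individual is either homozygous by phenotype or has at least one consistent homozygous assignment, so the count is 2.

2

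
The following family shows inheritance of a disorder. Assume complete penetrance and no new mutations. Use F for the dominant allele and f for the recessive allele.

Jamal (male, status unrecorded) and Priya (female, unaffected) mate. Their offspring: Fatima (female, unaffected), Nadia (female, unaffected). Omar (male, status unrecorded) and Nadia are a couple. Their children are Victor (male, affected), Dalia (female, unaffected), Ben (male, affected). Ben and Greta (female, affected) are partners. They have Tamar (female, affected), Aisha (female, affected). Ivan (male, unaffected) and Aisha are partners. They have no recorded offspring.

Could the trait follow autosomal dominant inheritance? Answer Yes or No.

A consistent assignment under autosomal dominant exists: Jamal Ff, Priya ff, Fatima ff, Nadia ff, Omar Ff, Victor Ff, Dalia ff, Ben Ff, Greta FF, Tamar FF, Aisha FF, Ivan ff.
In this assignment every recorded phenotype matches its genotype and every non-founder's genotype is obtainable from its parents' genotypes, so the pedigree is consistent.

Yes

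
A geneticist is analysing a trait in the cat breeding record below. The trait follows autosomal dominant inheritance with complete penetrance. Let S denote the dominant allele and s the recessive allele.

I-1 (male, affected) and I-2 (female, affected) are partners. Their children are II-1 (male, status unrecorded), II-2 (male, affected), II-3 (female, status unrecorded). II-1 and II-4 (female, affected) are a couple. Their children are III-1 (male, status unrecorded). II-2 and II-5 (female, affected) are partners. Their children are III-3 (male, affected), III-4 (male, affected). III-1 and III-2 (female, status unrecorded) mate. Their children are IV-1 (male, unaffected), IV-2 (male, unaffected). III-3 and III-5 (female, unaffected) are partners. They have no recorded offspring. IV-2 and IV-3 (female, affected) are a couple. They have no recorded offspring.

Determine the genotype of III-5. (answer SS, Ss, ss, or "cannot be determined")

III-5 is unaffected, so III-5 is ss.

ss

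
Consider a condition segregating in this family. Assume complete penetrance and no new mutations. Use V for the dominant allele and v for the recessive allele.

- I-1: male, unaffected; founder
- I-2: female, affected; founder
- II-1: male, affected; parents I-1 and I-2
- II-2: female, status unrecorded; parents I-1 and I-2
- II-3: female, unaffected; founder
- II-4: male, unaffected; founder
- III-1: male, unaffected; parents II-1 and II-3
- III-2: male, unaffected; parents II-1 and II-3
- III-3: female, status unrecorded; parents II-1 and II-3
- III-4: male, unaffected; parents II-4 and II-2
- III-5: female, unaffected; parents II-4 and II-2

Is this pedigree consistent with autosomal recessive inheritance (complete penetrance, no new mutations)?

A consistent assignment under autosomal recessive exists: I-1 Vv, I-2 vv, II-1 vv, II-2 Vv, II-3 VV, II-4 VV, III-1 Vv, III-2 Vv, III-3 Vv, III-4 VV, III-5 VV.
In this assignment every recorded phenotype matches its genotype and every non-founder's genotype is obtainable from its parents' genotypes, so the pedigree is consistent.

Yes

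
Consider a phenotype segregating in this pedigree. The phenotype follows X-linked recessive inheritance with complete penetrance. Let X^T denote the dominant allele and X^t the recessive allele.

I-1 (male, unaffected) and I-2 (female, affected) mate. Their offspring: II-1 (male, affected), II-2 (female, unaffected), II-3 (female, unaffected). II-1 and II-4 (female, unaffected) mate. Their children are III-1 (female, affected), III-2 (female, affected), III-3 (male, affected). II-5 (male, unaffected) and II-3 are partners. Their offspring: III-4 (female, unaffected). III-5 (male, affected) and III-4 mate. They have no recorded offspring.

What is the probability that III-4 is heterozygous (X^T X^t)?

II-5 is unaffected, so II-5 is X^T Y.
II-3 is unaffected so carries T and received t from I-2 (X^t X^t), so II-3 is X^T X^t.
Their cross gives offspring ratios 1/2 X^T X^T : 1/2 X^T X^t. Conditioning on III-4 being unaffected, P(X^T X^t) = 1/2 / 1 = 1/2.

1/2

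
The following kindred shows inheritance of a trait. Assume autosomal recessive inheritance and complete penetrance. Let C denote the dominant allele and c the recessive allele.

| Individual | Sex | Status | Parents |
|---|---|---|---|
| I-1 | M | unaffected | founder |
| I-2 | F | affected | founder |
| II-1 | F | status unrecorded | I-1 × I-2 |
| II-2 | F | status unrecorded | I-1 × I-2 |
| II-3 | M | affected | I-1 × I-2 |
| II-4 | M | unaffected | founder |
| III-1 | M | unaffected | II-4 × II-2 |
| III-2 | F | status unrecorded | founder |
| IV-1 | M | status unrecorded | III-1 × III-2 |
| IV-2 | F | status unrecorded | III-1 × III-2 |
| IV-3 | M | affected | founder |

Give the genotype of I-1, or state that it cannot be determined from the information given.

From phenotype alone, I-1 is CC or Cc.
I-1 is unaffected so carries C and passed c to II-3 (cc), so I-1 is Cc.

Cc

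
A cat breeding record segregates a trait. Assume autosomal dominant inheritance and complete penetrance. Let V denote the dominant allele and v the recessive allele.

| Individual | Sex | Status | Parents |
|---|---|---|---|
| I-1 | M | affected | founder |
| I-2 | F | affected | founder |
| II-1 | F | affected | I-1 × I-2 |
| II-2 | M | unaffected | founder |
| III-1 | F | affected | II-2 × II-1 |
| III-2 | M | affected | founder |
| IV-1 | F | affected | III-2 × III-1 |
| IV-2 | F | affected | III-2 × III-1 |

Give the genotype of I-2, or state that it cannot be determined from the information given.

I-2's phenotype allows VV or Vv, and no parent or child forces a single allele at both positions; consistent genotype assignments exist with I-2 as VV or Vv.

cannot be determined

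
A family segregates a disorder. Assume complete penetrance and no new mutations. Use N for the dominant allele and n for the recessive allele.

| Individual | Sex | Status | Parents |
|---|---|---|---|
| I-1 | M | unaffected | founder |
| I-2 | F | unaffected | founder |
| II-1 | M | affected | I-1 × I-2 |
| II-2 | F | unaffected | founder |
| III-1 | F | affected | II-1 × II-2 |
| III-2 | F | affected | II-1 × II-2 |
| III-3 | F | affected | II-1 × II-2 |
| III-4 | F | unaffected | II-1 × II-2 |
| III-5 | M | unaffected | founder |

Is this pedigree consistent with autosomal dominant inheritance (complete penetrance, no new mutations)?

Under autosomal dominant, II-1 (affected, male) cannot arise from I-1 (unaffected) × I-2 (unaffected).

No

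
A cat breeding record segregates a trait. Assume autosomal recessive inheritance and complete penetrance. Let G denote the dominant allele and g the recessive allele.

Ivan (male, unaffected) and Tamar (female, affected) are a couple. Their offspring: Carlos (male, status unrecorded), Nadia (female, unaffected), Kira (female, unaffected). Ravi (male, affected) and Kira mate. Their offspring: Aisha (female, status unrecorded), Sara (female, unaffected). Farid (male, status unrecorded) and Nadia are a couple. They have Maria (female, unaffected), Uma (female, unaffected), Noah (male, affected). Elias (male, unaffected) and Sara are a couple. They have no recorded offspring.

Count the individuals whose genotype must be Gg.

Obligate heterozygotes: Nadia is unaffected so carries G and received g from Tamar (gg), so Nadia is Gg; Kira is unaffected so carries G and received g from Tamar (gg), so Kira is Gg; Sara is unaffected so carries G and received g from Ravi (gg), so Sara is Gg.
Every other individual is either homozygous by phenotype or has at least one consistent homozygous assignment, so the count is 3.

3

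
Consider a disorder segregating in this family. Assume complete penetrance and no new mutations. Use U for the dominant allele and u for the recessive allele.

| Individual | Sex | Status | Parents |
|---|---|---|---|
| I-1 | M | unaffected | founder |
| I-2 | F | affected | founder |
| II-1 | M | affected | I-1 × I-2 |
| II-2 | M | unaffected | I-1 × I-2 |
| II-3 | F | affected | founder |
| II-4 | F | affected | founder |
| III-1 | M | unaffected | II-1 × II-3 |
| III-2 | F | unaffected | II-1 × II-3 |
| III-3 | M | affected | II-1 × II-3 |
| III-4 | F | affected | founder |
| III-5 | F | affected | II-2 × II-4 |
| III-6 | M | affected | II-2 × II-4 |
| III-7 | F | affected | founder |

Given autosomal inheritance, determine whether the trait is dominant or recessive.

II-1 and II-3 are both affected yet have an unaffected child III-1. Under a recessive model two affected parents are homozygous and every child would be affected, so the trait cannot be recessive.

dominant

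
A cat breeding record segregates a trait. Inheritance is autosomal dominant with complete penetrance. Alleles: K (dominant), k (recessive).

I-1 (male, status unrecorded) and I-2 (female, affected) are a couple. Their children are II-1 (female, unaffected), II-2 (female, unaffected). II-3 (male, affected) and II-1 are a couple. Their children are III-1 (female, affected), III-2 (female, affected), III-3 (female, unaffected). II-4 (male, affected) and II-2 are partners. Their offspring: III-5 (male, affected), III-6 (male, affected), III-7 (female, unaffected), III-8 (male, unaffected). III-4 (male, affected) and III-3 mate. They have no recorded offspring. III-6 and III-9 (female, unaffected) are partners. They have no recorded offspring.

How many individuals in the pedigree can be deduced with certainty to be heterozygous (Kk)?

Obligate heterozygotes: I-2 is affected so carries K and passed k to II-1 (kk), so I-2 is Kk; II-3 is affected so carries K and passed k to III-3 (kk), so II-3 is Kk; II-4 is affected so carries K and passed k to III-7 (kk), so II-4 is Kk; III-1 is affected so carries K and received k from II-1 (kk), so III-1 is Kk; III-2 is affected so carries K and received k from II-1 (kk), so III-2 is Kk; III-5 is affected so carries K and received k from II-2 (kk), so III-5 is Kk; III-6 is affected so carries K and received k from II-2 (kk), so III-6 is Kk.
Every other individual is either homozygous by phenotype or has at least one consistent homozygous assignment, so the count is 7.

7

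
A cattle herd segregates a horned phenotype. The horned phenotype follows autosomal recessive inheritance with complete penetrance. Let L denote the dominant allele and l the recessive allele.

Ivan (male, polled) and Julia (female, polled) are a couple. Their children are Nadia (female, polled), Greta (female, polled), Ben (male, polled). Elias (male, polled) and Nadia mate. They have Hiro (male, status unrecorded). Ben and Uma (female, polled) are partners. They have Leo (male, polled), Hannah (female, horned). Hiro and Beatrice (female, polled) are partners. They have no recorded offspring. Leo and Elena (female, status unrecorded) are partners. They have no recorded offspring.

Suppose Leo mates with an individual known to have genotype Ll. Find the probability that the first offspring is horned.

1/6

Ben is polled so carries L and passed l to Hannah (ll), so Ben is Ll.
Uma is polled so carries L and passed l to Hannah (ll), so Uma is Ll.
Leo is a polled offspring of Ben (Ll) × Uma (Ll), whose cross gives 1/4 LL : 1/2 Ll : 1/4 ll; conditioning on being polled, Leo is LL with probability 1/3, Ll with probability 2/3.
Summing over parental genotype combinations, P(offspring is horned) = 2/3·1/4 = 1/6.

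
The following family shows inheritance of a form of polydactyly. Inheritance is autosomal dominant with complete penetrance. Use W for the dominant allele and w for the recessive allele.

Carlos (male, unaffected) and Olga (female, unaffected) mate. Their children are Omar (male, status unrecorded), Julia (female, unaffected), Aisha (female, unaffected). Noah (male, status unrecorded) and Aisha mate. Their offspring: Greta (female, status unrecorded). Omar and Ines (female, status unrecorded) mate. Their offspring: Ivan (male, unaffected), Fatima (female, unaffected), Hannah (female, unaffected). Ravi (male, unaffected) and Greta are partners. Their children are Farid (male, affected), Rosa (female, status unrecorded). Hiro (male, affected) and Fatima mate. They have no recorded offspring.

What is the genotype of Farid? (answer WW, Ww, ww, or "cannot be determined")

Ww

From phenotype alone, Farid is WW or Ww.
Farid is affected so carries W and received w from Ravi (ww), so Farid is Ww.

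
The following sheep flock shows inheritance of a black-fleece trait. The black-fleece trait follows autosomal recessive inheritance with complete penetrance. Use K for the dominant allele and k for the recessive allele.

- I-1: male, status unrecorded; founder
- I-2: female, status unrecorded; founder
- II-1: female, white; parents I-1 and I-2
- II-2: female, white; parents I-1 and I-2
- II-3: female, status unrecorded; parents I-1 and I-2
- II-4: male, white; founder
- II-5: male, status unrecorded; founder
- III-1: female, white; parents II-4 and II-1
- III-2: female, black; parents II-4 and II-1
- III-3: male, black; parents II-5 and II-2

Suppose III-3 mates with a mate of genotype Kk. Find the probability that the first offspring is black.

III-3 is black, so III-3 is kk.
The cross gives 1/2 Kk : 1/2 kk, so P(offspring is black) = 1/2.

1/2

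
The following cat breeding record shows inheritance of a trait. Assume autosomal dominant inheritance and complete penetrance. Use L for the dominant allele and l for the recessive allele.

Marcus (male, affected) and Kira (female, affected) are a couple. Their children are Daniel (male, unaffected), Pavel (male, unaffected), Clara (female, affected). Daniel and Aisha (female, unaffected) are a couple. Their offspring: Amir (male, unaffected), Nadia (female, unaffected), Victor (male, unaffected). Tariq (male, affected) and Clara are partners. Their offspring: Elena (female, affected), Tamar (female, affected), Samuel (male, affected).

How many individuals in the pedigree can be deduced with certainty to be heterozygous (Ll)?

Obligate heterozygotes: Marcus is affected so carries L and passed l to Daniel (ll), so Marcus is Ll; Kira is affected so carries L and passed l to Daniel (ll), so Kira is Ll.
Every other individual is either homozygous by phenotype or has at least one consistent homozygous assignment, so the count is 2.

2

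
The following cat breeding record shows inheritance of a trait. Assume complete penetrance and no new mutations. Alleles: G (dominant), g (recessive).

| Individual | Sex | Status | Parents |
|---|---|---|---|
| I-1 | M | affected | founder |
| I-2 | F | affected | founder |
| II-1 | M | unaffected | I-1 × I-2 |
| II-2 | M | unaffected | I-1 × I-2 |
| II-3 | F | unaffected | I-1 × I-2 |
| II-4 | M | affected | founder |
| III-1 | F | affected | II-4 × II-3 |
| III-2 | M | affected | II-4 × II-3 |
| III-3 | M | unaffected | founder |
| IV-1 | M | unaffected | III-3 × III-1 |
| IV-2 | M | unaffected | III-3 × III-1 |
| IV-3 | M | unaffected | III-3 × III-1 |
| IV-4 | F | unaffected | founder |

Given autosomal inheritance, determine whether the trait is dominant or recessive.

I-1 and I-2 are both affected yet have an unaffected child II-1. Under a recessive model two affected parents are homozygous and every child would be affected, so the trait cannot be recessive.

dominant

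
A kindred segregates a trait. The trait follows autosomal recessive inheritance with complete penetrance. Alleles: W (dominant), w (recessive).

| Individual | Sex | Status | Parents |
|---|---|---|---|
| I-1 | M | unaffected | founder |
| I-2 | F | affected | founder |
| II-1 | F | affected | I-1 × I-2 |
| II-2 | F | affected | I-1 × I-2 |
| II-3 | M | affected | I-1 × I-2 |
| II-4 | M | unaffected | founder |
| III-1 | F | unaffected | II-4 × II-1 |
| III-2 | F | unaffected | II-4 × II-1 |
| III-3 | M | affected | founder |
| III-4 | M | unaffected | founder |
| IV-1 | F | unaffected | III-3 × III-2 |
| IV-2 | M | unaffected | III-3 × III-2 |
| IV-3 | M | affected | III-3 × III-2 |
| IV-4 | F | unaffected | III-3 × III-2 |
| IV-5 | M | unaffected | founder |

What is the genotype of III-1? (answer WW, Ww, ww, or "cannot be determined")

From phenotype alone, III-1 is WW or Ww.
III-1 is unaffected so carries W and received w from II-1 (ww), so III-1 is Ww.

Ww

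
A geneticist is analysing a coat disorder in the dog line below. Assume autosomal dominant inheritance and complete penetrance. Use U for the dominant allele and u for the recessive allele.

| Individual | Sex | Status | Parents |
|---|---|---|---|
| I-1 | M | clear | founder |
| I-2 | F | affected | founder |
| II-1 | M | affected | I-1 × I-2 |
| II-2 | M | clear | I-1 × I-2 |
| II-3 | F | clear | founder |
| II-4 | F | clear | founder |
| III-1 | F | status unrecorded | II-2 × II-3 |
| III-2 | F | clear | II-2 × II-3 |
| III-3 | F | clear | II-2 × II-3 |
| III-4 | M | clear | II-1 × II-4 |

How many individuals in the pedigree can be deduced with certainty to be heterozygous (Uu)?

Obligate heterozygotes: I-2 is affected so carries U and passed u to II-2 (uu), so I-2 is Uu; II-1 is affected so carries U and received u from I-1 (uu), so II-1 is Uu.
Every other individual is either homozygous by phenotype or has at least one consistent homozygous assignment, so the count is 2.

2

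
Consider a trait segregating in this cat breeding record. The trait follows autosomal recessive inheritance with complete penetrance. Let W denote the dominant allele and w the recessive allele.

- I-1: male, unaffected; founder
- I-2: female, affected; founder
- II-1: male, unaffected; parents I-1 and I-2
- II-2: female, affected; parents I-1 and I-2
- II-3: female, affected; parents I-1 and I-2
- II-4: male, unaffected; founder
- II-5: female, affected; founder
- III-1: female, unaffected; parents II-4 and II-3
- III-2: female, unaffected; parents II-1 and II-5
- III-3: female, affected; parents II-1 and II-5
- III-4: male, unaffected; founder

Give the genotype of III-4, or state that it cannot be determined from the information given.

III-4's phenotype allows WW or Ww, and no parent or child forces a single allele at both positions; consistent genotype assignments exist with III-4 as WW or Ww.

cannot be determined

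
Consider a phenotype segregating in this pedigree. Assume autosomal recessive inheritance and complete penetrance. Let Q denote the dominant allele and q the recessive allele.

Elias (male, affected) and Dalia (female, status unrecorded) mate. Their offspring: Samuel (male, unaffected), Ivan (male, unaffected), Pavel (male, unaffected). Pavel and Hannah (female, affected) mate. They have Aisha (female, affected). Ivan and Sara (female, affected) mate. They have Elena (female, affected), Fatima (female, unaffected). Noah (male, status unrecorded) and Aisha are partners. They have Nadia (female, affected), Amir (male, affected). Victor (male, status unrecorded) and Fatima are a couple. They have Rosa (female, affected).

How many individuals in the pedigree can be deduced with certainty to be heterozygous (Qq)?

Obligate heterozygotes: Samuel is unaffected so carries Q and received q from Elias (qq), so Samuel is Qq; Ivan is unaffected so carries Q and received q from Elias (qq), so Ivan is Qq; Pavel is unaffected so carries Q and received q from Elias (qq), so Pavel is Qq; Fatima is unaffected so carries Q and received q from Sara (qq), so Fatima is Qq.
Every other individual is either homozygous by phenotype or has at least one consistent homozygous assignment, so the count is 4.

4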